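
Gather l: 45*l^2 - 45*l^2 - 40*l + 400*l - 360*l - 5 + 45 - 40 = 0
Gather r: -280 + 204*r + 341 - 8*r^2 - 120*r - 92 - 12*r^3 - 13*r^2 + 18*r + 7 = -12*r^3 - 21*r^2 + 102*r - 24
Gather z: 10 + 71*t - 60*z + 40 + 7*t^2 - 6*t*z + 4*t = 7*t^2 + 75*t + z*(-6*t - 60) + 50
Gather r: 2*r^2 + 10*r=2*r^2 + 10*r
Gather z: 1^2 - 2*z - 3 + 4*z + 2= 2*z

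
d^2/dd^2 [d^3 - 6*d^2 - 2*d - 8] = 6*d - 12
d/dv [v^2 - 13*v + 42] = 2*v - 13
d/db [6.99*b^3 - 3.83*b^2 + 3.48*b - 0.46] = 20.97*b^2 - 7.66*b + 3.48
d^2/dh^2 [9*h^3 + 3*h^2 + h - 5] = 54*h + 6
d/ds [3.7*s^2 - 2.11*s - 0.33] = 7.4*s - 2.11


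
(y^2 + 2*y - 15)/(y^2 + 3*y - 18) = (y + 5)/(y + 6)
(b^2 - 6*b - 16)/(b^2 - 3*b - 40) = (b + 2)/(b + 5)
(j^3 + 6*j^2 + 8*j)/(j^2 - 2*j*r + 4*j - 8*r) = j*(-j - 2)/(-j + 2*r)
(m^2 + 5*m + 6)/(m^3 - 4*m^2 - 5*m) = (m^2 + 5*m + 6)/(m*(m^2 - 4*m - 5))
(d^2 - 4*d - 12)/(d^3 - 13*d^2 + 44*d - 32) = (d^2 - 4*d - 12)/(d^3 - 13*d^2 + 44*d - 32)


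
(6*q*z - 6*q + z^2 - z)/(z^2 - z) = (6*q + z)/z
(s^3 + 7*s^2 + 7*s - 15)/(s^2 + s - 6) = (s^2 + 4*s - 5)/(s - 2)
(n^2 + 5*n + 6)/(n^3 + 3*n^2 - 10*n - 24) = (n + 3)/(n^2 + n - 12)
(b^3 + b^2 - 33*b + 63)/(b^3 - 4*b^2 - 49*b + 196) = (b^2 - 6*b + 9)/(b^2 - 11*b + 28)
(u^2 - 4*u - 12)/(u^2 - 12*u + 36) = (u + 2)/(u - 6)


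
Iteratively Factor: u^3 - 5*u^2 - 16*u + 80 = (u + 4)*(u^2 - 9*u + 20) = (u - 4)*(u + 4)*(u - 5)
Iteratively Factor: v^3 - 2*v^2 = (v)*(v^2 - 2*v) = v^2*(v - 2)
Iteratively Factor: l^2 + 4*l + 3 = (l + 1)*(l + 3)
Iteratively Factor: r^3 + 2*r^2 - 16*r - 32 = (r + 2)*(r^2 - 16) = (r + 2)*(r + 4)*(r - 4)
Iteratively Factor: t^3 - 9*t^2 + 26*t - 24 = (t - 2)*(t^2 - 7*t + 12) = (t - 4)*(t - 2)*(t - 3)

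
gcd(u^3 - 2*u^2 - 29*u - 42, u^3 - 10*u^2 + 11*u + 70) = u^2 - 5*u - 14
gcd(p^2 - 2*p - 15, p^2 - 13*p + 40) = p - 5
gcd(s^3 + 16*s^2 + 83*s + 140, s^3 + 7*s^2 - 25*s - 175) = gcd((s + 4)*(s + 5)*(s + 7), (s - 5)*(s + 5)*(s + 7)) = s^2 + 12*s + 35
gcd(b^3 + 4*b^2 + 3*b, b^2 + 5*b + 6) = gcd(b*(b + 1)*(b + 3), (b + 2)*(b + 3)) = b + 3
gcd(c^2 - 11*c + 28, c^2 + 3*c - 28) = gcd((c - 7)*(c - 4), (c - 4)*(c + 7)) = c - 4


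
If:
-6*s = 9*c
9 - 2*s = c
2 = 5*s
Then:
No Solution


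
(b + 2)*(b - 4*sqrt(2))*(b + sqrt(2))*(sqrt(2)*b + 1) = sqrt(2)*b^4 - 5*b^3 + 2*sqrt(2)*b^3 - 11*sqrt(2)*b^2 - 10*b^2 - 22*sqrt(2)*b - 8*b - 16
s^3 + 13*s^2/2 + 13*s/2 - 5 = (s - 1/2)*(s + 2)*(s + 5)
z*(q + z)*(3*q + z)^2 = 9*q^3*z + 15*q^2*z^2 + 7*q*z^3 + z^4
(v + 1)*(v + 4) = v^2 + 5*v + 4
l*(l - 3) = l^2 - 3*l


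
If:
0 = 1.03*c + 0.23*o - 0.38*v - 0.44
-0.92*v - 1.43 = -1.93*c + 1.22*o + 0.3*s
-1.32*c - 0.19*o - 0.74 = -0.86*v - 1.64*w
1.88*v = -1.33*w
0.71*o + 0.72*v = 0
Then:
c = 0.05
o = 0.64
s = -5.12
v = -0.64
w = 0.90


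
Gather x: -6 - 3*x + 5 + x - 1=-2*x - 2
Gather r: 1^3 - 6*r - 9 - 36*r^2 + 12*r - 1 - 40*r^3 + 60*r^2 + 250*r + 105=-40*r^3 + 24*r^2 + 256*r + 96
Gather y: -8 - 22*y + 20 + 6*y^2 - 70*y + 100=6*y^2 - 92*y + 112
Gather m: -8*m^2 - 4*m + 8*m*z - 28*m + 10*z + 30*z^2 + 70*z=-8*m^2 + m*(8*z - 32) + 30*z^2 + 80*z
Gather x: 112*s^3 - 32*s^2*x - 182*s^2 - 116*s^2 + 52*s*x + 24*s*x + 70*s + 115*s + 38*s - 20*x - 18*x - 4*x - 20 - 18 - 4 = 112*s^3 - 298*s^2 + 223*s + x*(-32*s^2 + 76*s - 42) - 42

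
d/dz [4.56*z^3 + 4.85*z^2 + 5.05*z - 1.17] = 13.68*z^2 + 9.7*z + 5.05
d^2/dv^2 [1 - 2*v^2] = -4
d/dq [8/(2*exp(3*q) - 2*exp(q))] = 4*(1 - 3*exp(2*q))*exp(-q)/(1 - exp(2*q))^2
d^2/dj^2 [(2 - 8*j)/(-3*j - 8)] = -420/(3*j + 8)^3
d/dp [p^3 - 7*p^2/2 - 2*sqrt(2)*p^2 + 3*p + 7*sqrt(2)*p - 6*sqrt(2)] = 3*p^2 - 7*p - 4*sqrt(2)*p + 3 + 7*sqrt(2)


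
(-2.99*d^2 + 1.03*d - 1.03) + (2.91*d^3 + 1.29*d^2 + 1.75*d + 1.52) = 2.91*d^3 - 1.7*d^2 + 2.78*d + 0.49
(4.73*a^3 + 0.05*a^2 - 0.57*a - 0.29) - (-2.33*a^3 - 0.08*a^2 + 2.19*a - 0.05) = 7.06*a^3 + 0.13*a^2 - 2.76*a - 0.24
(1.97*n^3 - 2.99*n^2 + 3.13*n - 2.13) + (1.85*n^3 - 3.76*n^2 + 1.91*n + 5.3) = 3.82*n^3 - 6.75*n^2 + 5.04*n + 3.17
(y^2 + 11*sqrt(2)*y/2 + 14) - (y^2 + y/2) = -y/2 + 11*sqrt(2)*y/2 + 14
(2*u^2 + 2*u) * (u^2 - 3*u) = 2*u^4 - 4*u^3 - 6*u^2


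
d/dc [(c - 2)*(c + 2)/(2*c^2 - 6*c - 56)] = 3*(-c^2 - 16*c - 4)/(2*(c^4 - 6*c^3 - 47*c^2 + 168*c + 784))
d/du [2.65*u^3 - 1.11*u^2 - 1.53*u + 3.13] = 7.95*u^2 - 2.22*u - 1.53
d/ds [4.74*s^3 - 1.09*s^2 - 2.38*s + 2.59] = 14.22*s^2 - 2.18*s - 2.38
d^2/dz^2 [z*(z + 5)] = 2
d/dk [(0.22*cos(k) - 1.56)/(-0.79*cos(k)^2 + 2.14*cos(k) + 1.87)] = (-0.1738*cos(k)^2 + 2.4648*cos(k) - 3.7498)*sin(k)/(0.6241*cos(k)^4 - 3.3812*cos(k)^3 + 1.625*cos(k)^2 + 8.0036*cos(k) + 3.4969)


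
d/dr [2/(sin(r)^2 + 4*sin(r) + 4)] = -4*cos(r)/(sin(r) + 2)^3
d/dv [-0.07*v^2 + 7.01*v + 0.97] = 7.01 - 0.14*v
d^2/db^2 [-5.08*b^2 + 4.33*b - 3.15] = -10.1600000000000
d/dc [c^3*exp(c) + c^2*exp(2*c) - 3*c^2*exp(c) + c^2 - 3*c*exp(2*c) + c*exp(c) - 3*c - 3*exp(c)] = c^3*exp(c) + 2*c^2*exp(2*c) - 4*c*exp(2*c) - 5*c*exp(c) + 2*c - 3*exp(2*c) - 2*exp(c) - 3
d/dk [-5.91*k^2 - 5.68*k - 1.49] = -11.82*k - 5.68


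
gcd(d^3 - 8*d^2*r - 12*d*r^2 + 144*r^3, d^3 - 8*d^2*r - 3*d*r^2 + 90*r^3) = -d + 6*r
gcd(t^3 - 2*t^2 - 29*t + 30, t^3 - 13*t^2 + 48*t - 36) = t^2 - 7*t + 6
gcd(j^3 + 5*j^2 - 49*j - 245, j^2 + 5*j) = j + 5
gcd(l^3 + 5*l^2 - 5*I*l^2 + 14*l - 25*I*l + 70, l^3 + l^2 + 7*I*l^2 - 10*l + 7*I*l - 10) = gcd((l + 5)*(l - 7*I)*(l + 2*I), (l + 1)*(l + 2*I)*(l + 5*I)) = l + 2*I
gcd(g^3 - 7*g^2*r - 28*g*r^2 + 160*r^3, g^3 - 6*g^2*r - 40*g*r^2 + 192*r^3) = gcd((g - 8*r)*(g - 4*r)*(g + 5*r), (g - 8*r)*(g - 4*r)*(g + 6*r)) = g^2 - 12*g*r + 32*r^2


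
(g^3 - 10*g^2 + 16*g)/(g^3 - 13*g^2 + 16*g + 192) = g*(g - 2)/(g^2 - 5*g - 24)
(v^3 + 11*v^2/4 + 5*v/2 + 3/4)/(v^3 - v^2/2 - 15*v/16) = 4*(v^2 + 2*v + 1)/(v*(4*v - 5))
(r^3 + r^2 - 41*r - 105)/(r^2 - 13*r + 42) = (r^2 + 8*r + 15)/(r - 6)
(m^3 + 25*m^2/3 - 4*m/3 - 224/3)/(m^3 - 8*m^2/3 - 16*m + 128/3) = (m + 7)/(m - 4)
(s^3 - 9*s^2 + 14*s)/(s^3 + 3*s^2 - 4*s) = (s^2 - 9*s + 14)/(s^2 + 3*s - 4)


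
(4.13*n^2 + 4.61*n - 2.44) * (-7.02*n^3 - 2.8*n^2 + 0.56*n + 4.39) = -28.9926*n^5 - 43.9262*n^4 + 6.5336*n^3 + 27.5443*n^2 + 18.8715*n - 10.7116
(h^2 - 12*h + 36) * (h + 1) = h^3 - 11*h^2 + 24*h + 36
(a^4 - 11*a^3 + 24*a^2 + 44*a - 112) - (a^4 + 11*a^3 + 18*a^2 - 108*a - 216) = -22*a^3 + 6*a^2 + 152*a + 104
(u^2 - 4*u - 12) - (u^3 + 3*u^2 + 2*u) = -u^3 - 2*u^2 - 6*u - 12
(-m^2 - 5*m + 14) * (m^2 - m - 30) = -m^4 - 4*m^3 + 49*m^2 + 136*m - 420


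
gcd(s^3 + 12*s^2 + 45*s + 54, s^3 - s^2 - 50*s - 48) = s + 6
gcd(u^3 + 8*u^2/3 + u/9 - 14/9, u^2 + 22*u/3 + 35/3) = u + 7/3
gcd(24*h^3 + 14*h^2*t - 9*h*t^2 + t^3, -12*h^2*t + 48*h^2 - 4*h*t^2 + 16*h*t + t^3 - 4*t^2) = -6*h + t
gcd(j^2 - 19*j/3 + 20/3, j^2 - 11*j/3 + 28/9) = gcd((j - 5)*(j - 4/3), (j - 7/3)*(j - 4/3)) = j - 4/3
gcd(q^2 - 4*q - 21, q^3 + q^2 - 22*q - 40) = 1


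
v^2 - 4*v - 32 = (v - 8)*(v + 4)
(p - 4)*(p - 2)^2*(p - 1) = p^4 - 9*p^3 + 28*p^2 - 36*p + 16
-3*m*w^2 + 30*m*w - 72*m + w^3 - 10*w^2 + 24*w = (-3*m + w)*(w - 6)*(w - 4)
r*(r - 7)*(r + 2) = r^3 - 5*r^2 - 14*r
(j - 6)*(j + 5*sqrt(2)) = j^2 - 6*j + 5*sqrt(2)*j - 30*sqrt(2)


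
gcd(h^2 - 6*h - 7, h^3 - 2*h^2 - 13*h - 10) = h + 1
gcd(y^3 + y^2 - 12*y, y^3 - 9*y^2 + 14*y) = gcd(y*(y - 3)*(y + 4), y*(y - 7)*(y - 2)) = y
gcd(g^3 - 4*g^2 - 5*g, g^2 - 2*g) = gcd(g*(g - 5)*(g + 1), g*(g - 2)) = g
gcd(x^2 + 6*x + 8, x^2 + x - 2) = x + 2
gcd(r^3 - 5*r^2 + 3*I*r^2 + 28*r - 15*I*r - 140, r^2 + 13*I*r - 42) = r + 7*I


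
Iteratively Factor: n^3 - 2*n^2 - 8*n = (n + 2)*(n^2 - 4*n) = n*(n + 2)*(n - 4)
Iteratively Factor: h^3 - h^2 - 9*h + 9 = (h - 1)*(h^2 - 9) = (h - 1)*(h + 3)*(h - 3)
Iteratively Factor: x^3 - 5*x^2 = (x)*(x^2 - 5*x) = x^2*(x - 5)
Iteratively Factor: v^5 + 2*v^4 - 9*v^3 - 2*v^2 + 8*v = (v + 1)*(v^4 + v^3 - 10*v^2 + 8*v) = (v - 2)*(v + 1)*(v^3 + 3*v^2 - 4*v) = v*(v - 2)*(v + 1)*(v^2 + 3*v - 4) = v*(v - 2)*(v - 1)*(v + 1)*(v + 4)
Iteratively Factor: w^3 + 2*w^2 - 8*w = (w)*(w^2 + 2*w - 8) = w*(w - 2)*(w + 4)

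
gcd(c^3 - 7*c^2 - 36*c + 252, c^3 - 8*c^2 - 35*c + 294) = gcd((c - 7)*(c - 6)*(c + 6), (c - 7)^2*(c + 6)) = c^2 - c - 42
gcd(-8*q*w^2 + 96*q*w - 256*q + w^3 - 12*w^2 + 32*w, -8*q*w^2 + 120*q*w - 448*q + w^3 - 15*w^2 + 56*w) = 8*q*w - 64*q - w^2 + 8*w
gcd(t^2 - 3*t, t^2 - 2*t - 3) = t - 3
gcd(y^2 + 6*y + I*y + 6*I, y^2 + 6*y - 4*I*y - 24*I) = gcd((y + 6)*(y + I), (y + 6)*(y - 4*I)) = y + 6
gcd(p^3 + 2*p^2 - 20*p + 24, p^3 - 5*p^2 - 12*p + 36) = p - 2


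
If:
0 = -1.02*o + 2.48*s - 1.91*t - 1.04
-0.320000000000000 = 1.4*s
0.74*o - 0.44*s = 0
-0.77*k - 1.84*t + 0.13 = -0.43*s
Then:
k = 1.88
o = -0.14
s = -0.23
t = -0.77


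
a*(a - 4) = a^2 - 4*a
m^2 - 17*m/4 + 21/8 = (m - 7/2)*(m - 3/4)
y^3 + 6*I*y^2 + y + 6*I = (y - I)*(y + I)*(y + 6*I)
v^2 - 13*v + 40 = (v - 8)*(v - 5)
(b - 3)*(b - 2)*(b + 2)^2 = b^4 - b^3 - 10*b^2 + 4*b + 24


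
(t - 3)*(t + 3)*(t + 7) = t^3 + 7*t^2 - 9*t - 63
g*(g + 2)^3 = g^4 + 6*g^3 + 12*g^2 + 8*g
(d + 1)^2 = d^2 + 2*d + 1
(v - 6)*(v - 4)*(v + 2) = v^3 - 8*v^2 + 4*v + 48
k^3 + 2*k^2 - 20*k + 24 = (k - 2)^2*(k + 6)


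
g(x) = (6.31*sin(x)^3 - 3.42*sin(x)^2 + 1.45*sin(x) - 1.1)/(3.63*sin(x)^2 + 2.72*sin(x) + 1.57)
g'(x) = (-7.26*sin(x)*cos(x) - 2.72*cos(x))*(6.31*sin(x)^3 - 3.42*sin(x)^2 + 1.45*sin(x) - 1.1)/(3.63*sin(x)^2 + 2.72*sin(x) + 1.57)^2 + (18.93*sin(x)^2*cos(x) - 6.84*sin(x)*cos(x) + 1.45*cos(x))/(3.63*sin(x)^2 + 2.72*sin(x) + 1.57) = (22.9053*sin(x)^4 + 34.3264*sin(x)^3 + 15.1542*sin(x)^2 - 2.7528*sin(x) + 5.2685)*cos(x)/(13.1769*sin(x)^4 + 19.7472*sin(x)^3 + 18.7966*sin(x)^2 + 8.5408*sin(x) + 2.4649)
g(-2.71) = -2.59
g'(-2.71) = -5.79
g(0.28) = -0.32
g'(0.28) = 0.93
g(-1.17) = -4.79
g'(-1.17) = 0.88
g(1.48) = 0.40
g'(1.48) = 0.11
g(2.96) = -0.42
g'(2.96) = -1.14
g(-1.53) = -4.95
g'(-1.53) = 0.08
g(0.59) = -0.06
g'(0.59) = 0.78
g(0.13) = -0.48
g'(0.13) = 1.32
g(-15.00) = -3.91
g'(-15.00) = -3.46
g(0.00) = -0.70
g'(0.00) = 2.14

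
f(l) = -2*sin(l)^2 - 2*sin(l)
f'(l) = -4*sin(l)*cos(l) - 2*cos(l) = -2*sin(2*l) - 2*cos(l)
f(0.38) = -1.02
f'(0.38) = -3.24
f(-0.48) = 0.50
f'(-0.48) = -0.14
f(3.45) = 0.42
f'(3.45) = 0.75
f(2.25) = -2.77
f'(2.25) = 3.21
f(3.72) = 0.50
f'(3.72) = -0.16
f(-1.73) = 0.02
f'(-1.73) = -0.31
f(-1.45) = 0.01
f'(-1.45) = 0.24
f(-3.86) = -2.18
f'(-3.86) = 3.49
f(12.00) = 0.50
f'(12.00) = 0.12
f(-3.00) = 0.24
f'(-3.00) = 1.42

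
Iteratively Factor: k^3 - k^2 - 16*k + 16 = (k - 1)*(k^2 - 16) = (k - 4)*(k - 1)*(k + 4)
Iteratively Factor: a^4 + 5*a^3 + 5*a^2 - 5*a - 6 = (a + 1)*(a^3 + 4*a^2 + a - 6) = (a + 1)*(a + 3)*(a^2 + a - 2) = (a + 1)*(a + 2)*(a + 3)*(a - 1)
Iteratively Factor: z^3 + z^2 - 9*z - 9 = (z - 3)*(z^2 + 4*z + 3) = (z - 3)*(z + 3)*(z + 1)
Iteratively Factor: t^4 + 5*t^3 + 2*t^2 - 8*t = (t - 1)*(t^3 + 6*t^2 + 8*t) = (t - 1)*(t + 4)*(t^2 + 2*t) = t*(t - 1)*(t + 4)*(t + 2)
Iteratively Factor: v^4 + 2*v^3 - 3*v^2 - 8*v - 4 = (v + 2)*(v^3 - 3*v - 2) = (v + 1)*(v + 2)*(v^2 - v - 2) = (v - 2)*(v + 1)*(v + 2)*(v + 1)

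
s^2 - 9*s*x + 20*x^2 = (s - 5*x)*(s - 4*x)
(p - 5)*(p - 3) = p^2 - 8*p + 15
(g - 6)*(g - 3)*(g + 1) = g^3 - 8*g^2 + 9*g + 18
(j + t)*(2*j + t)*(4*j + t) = 8*j^3 + 14*j^2*t + 7*j*t^2 + t^3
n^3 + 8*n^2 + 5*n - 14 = (n - 1)*(n + 2)*(n + 7)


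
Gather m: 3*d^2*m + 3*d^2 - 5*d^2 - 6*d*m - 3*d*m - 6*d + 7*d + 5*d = -2*d^2 + 6*d + m*(3*d^2 - 9*d)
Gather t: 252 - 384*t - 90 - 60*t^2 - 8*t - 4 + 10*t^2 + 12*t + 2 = -50*t^2 - 380*t + 160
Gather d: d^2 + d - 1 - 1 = d^2 + d - 2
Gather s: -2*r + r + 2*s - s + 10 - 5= -r + s + 5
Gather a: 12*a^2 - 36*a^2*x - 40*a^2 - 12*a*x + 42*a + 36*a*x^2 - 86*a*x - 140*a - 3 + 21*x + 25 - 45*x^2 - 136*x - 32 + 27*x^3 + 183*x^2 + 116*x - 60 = a^2*(-36*x - 28) + a*(36*x^2 - 98*x - 98) + 27*x^3 + 138*x^2 + x - 70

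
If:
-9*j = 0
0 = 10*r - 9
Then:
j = 0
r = 9/10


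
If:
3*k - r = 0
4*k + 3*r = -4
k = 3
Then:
No Solution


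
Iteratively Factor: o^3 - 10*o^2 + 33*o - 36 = (o - 3)*(o^2 - 7*o + 12) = (o - 3)^2*(o - 4)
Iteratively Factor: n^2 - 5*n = (n)*(n - 5)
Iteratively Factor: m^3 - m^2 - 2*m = (m - 2)*(m^2 + m) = (m - 2)*(m + 1)*(m)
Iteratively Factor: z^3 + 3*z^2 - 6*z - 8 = (z + 4)*(z^2 - z - 2) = (z - 2)*(z + 4)*(z + 1)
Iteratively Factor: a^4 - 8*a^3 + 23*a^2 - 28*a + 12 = (a - 3)*(a^3 - 5*a^2 + 8*a - 4) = (a - 3)*(a - 2)*(a^2 - 3*a + 2) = (a - 3)*(a - 2)^2*(a - 1)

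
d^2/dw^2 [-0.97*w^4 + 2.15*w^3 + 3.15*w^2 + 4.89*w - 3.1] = -11.64*w^2 + 12.9*w + 6.3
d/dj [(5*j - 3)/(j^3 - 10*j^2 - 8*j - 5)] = (-10*j^3 + 59*j^2 - 60*j - 49)/(j^6 - 20*j^5 + 84*j^4 + 150*j^3 + 164*j^2 + 80*j + 25)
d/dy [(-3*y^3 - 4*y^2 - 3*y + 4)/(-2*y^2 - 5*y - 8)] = 2*(3*y^4 + 15*y^3 + 43*y^2 + 40*y + 22)/(4*y^4 + 20*y^3 + 57*y^2 + 80*y + 64)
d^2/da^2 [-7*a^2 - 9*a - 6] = -14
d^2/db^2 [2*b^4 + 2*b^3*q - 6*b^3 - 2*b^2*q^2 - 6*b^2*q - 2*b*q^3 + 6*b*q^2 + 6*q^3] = 24*b^2 + 12*b*q - 36*b - 4*q^2 - 12*q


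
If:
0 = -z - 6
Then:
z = -6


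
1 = 1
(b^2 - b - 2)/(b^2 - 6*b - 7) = (b - 2)/(b - 7)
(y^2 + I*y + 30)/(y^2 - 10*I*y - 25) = (y + 6*I)/(y - 5*I)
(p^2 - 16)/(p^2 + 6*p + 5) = (p^2 - 16)/(p^2 + 6*p + 5)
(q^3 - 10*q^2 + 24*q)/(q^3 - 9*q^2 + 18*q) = (q - 4)/(q - 3)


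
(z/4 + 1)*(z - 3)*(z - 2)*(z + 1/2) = z^4/4 - z^3/8 - 29*z^2/8 + 17*z/4 + 3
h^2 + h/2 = h*(h + 1/2)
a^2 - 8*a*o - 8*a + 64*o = (a - 8)*(a - 8*o)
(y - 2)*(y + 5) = y^2 + 3*y - 10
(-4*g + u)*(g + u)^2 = -4*g^3 - 7*g^2*u - 2*g*u^2 + u^3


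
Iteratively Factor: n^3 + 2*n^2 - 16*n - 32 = (n - 4)*(n^2 + 6*n + 8) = (n - 4)*(n + 2)*(n + 4)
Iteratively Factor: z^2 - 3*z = (z - 3)*(z)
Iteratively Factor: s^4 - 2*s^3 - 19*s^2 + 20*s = (s)*(s^3 - 2*s^2 - 19*s + 20) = s*(s - 5)*(s^2 + 3*s - 4) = s*(s - 5)*(s + 4)*(s - 1)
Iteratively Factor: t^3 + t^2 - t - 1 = (t - 1)*(t^2 + 2*t + 1) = (t - 1)*(t + 1)*(t + 1)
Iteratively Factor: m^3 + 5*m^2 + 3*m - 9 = (m + 3)*(m^2 + 2*m - 3) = (m - 1)*(m + 3)*(m + 3)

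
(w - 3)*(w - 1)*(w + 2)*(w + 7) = w^4 + 5*w^3 - 19*w^2 - 29*w + 42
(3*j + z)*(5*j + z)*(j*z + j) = 15*j^3*z + 15*j^3 + 8*j^2*z^2 + 8*j^2*z + j*z^3 + j*z^2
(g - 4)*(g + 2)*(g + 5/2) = g^3 + g^2/2 - 13*g - 20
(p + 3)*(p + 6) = p^2 + 9*p + 18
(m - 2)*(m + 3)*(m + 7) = m^3 + 8*m^2 + m - 42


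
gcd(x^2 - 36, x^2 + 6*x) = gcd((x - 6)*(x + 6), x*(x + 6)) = x + 6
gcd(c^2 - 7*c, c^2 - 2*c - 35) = c - 7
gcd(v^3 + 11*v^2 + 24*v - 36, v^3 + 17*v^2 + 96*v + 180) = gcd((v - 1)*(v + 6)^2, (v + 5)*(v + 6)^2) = v^2 + 12*v + 36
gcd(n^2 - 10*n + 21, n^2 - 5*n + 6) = n - 3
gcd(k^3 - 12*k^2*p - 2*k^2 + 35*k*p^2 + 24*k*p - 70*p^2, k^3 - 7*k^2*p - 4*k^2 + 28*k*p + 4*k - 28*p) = -k^2 + 7*k*p + 2*k - 14*p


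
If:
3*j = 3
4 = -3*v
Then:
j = 1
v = -4/3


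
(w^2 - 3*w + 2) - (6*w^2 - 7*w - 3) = -5*w^2 + 4*w + 5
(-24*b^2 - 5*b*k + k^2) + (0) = -24*b^2 - 5*b*k + k^2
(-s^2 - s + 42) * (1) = -s^2 - s + 42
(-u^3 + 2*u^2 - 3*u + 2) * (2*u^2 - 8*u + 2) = -2*u^5 + 12*u^4 - 24*u^3 + 32*u^2 - 22*u + 4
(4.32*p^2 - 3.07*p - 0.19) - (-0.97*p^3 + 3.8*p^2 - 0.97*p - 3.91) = 0.97*p^3 + 0.52*p^2 - 2.1*p + 3.72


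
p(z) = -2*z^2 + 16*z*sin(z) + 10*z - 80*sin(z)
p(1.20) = -47.55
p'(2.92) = 34.30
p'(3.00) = 31.94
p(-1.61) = 84.39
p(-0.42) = 30.81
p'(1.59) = 20.68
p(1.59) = -43.71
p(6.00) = -16.47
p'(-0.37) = -74.41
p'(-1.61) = 4.60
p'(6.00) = -3.11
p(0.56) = -32.76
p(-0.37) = 27.10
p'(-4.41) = 87.75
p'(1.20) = -1.92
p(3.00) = 7.48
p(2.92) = 4.83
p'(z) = 16*z*cos(z) - 4*z + 16*sin(z) - 80*cos(z) + 10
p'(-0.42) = -74.03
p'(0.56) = -43.93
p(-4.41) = -226.72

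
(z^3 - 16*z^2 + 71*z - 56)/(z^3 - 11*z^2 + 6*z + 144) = (z^2 - 8*z + 7)/(z^2 - 3*z - 18)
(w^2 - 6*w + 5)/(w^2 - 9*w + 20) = (w - 1)/(w - 4)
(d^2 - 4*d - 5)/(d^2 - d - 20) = (d + 1)/(d + 4)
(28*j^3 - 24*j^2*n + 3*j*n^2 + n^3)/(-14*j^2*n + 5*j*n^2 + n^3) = (-2*j + n)/n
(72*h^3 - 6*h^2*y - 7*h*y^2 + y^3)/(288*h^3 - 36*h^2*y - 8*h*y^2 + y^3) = (-12*h^2 - h*y + y^2)/(-48*h^2 - 2*h*y + y^2)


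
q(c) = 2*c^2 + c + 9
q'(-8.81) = -34.24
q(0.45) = 9.86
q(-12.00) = 285.00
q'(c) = 4*c + 1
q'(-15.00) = -59.00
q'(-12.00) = -47.00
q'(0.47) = 2.88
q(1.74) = 16.80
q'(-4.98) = -18.92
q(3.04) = 30.52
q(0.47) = 9.91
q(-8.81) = 155.42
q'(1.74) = 7.96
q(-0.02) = 8.98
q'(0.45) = 2.80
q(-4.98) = 53.62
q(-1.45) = 11.76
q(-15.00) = 444.00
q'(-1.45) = -4.80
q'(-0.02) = 0.92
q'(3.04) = 13.16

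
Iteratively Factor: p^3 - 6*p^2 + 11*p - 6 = (p - 3)*(p^2 - 3*p + 2) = (p - 3)*(p - 2)*(p - 1)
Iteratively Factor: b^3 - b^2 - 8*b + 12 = (b - 2)*(b^2 + b - 6) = (b - 2)*(b + 3)*(b - 2)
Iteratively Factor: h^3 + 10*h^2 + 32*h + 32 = (h + 4)*(h^2 + 6*h + 8) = (h + 4)^2*(h + 2)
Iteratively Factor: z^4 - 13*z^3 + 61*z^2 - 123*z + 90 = (z - 3)*(z^3 - 10*z^2 + 31*z - 30) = (z - 3)*(z - 2)*(z^2 - 8*z + 15) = (z - 3)^2*(z - 2)*(z - 5)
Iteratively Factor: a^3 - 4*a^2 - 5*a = (a - 5)*(a^2 + a) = (a - 5)*(a + 1)*(a)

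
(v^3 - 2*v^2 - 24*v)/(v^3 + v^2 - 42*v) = (v + 4)/(v + 7)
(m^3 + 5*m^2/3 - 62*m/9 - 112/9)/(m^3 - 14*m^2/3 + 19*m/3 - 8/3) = (3*m^2 + 13*m + 14)/(3*(m^2 - 2*m + 1))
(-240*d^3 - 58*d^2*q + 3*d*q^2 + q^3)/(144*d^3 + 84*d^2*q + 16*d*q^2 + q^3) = (-40*d^2 - 3*d*q + q^2)/(24*d^2 + 10*d*q + q^2)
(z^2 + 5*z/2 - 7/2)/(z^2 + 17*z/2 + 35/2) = (z - 1)/(z + 5)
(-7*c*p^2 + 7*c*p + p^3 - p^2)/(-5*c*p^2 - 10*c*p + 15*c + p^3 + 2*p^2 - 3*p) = p*(-7*c + p)/(-5*c*p - 15*c + p^2 + 3*p)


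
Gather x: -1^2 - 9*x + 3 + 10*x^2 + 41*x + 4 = 10*x^2 + 32*x + 6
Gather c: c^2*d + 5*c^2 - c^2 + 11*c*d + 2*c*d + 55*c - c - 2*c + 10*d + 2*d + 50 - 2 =c^2*(d + 4) + c*(13*d + 52) + 12*d + 48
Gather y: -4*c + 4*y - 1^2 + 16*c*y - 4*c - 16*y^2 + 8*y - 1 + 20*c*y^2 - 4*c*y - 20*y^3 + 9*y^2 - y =-8*c - 20*y^3 + y^2*(20*c - 7) + y*(12*c + 11) - 2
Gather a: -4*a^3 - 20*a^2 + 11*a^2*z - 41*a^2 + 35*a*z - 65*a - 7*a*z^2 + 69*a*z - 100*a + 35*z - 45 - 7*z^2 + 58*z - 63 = -4*a^3 + a^2*(11*z - 61) + a*(-7*z^2 + 104*z - 165) - 7*z^2 + 93*z - 108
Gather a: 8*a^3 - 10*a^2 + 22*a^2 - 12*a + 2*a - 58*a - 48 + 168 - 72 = 8*a^3 + 12*a^2 - 68*a + 48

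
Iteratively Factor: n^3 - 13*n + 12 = (n - 3)*(n^2 + 3*n - 4) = (n - 3)*(n + 4)*(n - 1)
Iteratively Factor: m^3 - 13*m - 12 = (m - 4)*(m^2 + 4*m + 3) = (m - 4)*(m + 3)*(m + 1)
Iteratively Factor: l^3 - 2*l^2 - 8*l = (l - 4)*(l^2 + 2*l) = l*(l - 4)*(l + 2)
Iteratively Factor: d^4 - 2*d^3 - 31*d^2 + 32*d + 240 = (d + 4)*(d^3 - 6*d^2 - 7*d + 60) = (d - 5)*(d + 4)*(d^2 - d - 12) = (d - 5)*(d - 4)*(d + 4)*(d + 3)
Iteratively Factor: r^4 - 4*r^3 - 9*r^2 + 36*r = (r + 3)*(r^3 - 7*r^2 + 12*r) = (r - 4)*(r + 3)*(r^2 - 3*r) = (r - 4)*(r - 3)*(r + 3)*(r)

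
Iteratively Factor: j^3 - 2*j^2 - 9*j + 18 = (j - 3)*(j^2 + j - 6) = (j - 3)*(j - 2)*(j + 3)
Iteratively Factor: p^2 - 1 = (p - 1)*(p + 1)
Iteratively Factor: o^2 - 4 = (o - 2)*(o + 2)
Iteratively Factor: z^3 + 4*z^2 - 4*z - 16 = (z - 2)*(z^2 + 6*z + 8) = (z - 2)*(z + 2)*(z + 4)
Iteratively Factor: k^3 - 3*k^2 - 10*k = (k)*(k^2 - 3*k - 10) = k*(k - 5)*(k + 2)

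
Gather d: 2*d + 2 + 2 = 2*d + 4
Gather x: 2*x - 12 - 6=2*x - 18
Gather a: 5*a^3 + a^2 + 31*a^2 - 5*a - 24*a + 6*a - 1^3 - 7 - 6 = 5*a^3 + 32*a^2 - 23*a - 14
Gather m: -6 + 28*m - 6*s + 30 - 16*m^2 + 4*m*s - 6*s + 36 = -16*m^2 + m*(4*s + 28) - 12*s + 60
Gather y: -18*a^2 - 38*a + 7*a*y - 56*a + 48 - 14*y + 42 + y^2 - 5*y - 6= -18*a^2 - 94*a + y^2 + y*(7*a - 19) + 84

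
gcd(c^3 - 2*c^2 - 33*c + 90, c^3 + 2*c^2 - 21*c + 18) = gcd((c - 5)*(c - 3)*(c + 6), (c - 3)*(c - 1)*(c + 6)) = c^2 + 3*c - 18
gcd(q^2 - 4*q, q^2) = q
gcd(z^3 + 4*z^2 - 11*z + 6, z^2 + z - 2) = z - 1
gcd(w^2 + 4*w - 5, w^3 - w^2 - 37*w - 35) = w + 5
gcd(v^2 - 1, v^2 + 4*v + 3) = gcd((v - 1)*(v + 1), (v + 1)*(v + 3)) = v + 1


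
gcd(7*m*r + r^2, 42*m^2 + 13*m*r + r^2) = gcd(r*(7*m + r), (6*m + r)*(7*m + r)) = 7*m + r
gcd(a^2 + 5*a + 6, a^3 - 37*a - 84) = a + 3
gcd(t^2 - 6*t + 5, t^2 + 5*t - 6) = t - 1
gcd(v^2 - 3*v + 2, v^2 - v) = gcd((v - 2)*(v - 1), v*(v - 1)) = v - 1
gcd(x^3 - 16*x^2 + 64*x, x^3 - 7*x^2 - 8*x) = x^2 - 8*x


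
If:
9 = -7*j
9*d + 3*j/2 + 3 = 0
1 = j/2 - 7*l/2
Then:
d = -5/42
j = -9/7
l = -23/49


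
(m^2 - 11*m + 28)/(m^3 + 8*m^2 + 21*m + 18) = (m^2 - 11*m + 28)/(m^3 + 8*m^2 + 21*m + 18)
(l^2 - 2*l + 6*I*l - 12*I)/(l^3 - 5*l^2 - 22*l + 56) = (l + 6*I)/(l^2 - 3*l - 28)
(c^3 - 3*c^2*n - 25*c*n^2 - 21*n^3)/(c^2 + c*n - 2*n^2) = (c^3 - 3*c^2*n - 25*c*n^2 - 21*n^3)/(c^2 + c*n - 2*n^2)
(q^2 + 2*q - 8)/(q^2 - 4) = (q + 4)/(q + 2)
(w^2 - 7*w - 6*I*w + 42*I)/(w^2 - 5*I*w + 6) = (w - 7)/(w + I)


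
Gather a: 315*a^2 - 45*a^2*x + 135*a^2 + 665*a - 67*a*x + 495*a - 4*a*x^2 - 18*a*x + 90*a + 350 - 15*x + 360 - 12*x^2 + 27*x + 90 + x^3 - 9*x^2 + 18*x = a^2*(450 - 45*x) + a*(-4*x^2 - 85*x + 1250) + x^3 - 21*x^2 + 30*x + 800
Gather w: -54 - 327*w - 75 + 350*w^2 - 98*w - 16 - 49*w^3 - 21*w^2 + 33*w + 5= -49*w^3 + 329*w^2 - 392*w - 140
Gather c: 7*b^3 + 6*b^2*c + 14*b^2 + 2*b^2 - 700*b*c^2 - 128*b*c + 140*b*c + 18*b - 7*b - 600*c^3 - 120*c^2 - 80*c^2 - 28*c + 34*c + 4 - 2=7*b^3 + 16*b^2 + 11*b - 600*c^3 + c^2*(-700*b - 200) + c*(6*b^2 + 12*b + 6) + 2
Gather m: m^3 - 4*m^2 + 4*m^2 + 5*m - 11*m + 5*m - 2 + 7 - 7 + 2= m^3 - m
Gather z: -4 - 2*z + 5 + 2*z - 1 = 0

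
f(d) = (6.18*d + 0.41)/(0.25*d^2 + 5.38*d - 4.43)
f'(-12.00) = -0.23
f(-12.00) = 2.24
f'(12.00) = -0.03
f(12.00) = 0.78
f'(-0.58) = -0.54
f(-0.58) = 0.43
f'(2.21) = -0.50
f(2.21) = 1.62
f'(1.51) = -1.84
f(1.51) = 2.28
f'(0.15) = -2.27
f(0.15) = -0.37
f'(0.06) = -1.76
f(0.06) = -0.19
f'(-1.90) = -0.18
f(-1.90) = 0.82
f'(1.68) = -1.21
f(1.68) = 2.03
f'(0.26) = -3.27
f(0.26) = -0.67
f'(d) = (-0.5*d - 5.38)*(6.18*d + 0.41)/(0.25*d^2 + 5.38*d - 4.43)^2 + 6.18/(0.25*d^2 + 5.38*d - 4.43) = (1.545*d^2 + 33.2484*d - (0.5*d + 5.38)*(6.18*d + 0.41) - 27.3774)/(0.25*d^2 + 5.38*d - 4.43)^2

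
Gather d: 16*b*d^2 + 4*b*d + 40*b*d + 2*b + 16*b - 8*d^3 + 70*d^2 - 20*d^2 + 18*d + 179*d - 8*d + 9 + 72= 18*b - 8*d^3 + d^2*(16*b + 50) + d*(44*b + 189) + 81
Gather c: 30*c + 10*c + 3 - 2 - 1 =40*c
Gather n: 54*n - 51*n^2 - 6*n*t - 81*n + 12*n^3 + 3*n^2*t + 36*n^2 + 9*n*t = 12*n^3 + n^2*(3*t - 15) + n*(3*t - 27)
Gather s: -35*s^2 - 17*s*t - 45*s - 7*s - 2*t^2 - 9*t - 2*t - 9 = -35*s^2 + s*(-17*t - 52) - 2*t^2 - 11*t - 9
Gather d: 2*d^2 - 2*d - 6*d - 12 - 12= 2*d^2 - 8*d - 24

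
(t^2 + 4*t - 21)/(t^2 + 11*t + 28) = (t - 3)/(t + 4)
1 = 1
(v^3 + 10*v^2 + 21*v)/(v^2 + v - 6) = v*(v + 7)/(v - 2)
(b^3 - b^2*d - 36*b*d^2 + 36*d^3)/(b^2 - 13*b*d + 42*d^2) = (b^2 + 5*b*d - 6*d^2)/(b - 7*d)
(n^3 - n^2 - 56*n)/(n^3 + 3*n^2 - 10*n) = (n^2 - n - 56)/(n^2 + 3*n - 10)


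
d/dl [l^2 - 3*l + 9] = 2*l - 3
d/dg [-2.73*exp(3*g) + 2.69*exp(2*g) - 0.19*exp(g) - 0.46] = (-8.19*exp(2*g) + 5.38*exp(g) - 0.19)*exp(g)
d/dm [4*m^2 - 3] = 8*m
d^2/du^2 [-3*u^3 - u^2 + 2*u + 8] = -18*u - 2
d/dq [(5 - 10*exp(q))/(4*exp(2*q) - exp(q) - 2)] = 5*((2*exp(q) - 1)*(8*exp(q) - 1) - 8*exp(2*q) + 2*exp(q) + 4)*exp(q)/(-4*exp(2*q) + exp(q) + 2)^2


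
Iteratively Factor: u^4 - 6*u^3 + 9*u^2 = (u - 3)*(u^3 - 3*u^2) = u*(u - 3)*(u^2 - 3*u) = u^2*(u - 3)*(u - 3)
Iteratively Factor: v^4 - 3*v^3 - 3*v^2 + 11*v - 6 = (v - 3)*(v^3 - 3*v + 2) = (v - 3)*(v - 1)*(v^2 + v - 2) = (v - 3)*(v - 1)^2*(v + 2)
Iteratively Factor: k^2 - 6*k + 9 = (k - 3)*(k - 3)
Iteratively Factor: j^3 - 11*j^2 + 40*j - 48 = (j - 3)*(j^2 - 8*j + 16) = (j - 4)*(j - 3)*(j - 4)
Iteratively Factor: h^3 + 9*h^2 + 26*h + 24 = (h + 3)*(h^2 + 6*h + 8) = (h + 3)*(h + 4)*(h + 2)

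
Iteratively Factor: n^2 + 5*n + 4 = (n + 4)*(n + 1)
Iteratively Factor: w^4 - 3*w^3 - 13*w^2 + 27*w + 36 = (w - 3)*(w^3 - 13*w - 12) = (w - 3)*(w + 1)*(w^2 - w - 12) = (w - 3)*(w + 1)*(w + 3)*(w - 4)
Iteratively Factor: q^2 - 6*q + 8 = (q - 4)*(q - 2)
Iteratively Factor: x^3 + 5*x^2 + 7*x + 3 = (x + 1)*(x^2 + 4*x + 3) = (x + 1)*(x + 3)*(x + 1)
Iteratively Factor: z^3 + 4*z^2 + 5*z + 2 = (z + 2)*(z^2 + 2*z + 1) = (z + 1)*(z + 2)*(z + 1)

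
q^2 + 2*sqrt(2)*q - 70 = (q - 5*sqrt(2))*(q + 7*sqrt(2))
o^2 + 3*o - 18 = (o - 3)*(o + 6)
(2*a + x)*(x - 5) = 2*a*x - 10*a + x^2 - 5*x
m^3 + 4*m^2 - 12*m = m*(m - 2)*(m + 6)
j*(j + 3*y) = j^2 + 3*j*y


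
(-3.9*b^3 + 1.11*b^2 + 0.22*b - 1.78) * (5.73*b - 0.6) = -22.347*b^4 + 8.7003*b^3 + 0.5946*b^2 - 10.3314*b + 1.068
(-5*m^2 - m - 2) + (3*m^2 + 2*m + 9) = -2*m^2 + m + 7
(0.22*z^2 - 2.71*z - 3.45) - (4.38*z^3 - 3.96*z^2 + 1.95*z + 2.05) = -4.38*z^3 + 4.18*z^2 - 4.66*z - 5.5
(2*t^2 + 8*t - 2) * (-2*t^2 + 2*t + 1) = -4*t^4 - 12*t^3 + 22*t^2 + 4*t - 2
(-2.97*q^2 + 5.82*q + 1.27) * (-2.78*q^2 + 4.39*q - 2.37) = 8.2566*q^4 - 29.2179*q^3 + 29.0581*q^2 - 8.2181*q - 3.0099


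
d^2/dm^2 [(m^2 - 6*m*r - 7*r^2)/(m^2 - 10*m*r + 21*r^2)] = 8*r/(m^3 - 9*m^2*r + 27*m*r^2 - 27*r^3)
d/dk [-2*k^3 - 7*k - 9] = -6*k^2 - 7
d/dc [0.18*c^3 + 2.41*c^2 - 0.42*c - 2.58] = 0.54*c^2 + 4.82*c - 0.42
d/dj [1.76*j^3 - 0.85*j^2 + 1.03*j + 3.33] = 5.28*j^2 - 1.7*j + 1.03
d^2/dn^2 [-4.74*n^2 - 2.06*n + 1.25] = -9.48000000000000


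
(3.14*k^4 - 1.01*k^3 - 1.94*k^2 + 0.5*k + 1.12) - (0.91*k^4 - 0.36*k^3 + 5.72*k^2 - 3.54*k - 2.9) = 2.23*k^4 - 0.65*k^3 - 7.66*k^2 + 4.04*k + 4.02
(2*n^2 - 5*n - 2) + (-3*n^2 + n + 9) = -n^2 - 4*n + 7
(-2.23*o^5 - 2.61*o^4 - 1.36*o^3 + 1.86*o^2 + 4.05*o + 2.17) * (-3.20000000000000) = 7.136*o^5 + 8.352*o^4 + 4.352*o^3 - 5.952*o^2 - 12.96*o - 6.944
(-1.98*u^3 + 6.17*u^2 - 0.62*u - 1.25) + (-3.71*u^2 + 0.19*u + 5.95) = -1.98*u^3 + 2.46*u^2 - 0.43*u + 4.7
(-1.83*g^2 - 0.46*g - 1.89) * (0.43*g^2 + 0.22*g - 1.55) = -0.7869*g^4 - 0.6004*g^3 + 1.9226*g^2 + 0.2972*g + 2.9295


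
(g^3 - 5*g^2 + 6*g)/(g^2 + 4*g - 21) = g*(g - 2)/(g + 7)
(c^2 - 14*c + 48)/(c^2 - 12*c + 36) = (c - 8)/(c - 6)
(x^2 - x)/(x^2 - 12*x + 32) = x*(x - 1)/(x^2 - 12*x + 32)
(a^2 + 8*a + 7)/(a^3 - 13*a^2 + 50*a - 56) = (a^2 + 8*a + 7)/(a^3 - 13*a^2 + 50*a - 56)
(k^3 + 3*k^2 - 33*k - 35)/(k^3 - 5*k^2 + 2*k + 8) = (k^2 + 2*k - 35)/(k^2 - 6*k + 8)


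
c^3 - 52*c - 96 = (c - 8)*(c + 2)*(c + 6)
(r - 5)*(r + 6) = r^2 + r - 30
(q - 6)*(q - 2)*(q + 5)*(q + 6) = q^4 + 3*q^3 - 46*q^2 - 108*q + 360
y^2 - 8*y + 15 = (y - 5)*(y - 3)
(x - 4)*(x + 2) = x^2 - 2*x - 8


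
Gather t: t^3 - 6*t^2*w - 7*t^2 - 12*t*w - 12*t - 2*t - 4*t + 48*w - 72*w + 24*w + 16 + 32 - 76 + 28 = t^3 + t^2*(-6*w - 7) + t*(-12*w - 18)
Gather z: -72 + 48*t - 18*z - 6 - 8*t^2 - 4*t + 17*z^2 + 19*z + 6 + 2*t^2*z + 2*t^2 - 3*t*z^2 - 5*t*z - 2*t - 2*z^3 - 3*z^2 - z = -6*t^2 + 42*t - 2*z^3 + z^2*(14 - 3*t) + z*(2*t^2 - 5*t) - 72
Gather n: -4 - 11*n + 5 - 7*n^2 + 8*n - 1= -7*n^2 - 3*n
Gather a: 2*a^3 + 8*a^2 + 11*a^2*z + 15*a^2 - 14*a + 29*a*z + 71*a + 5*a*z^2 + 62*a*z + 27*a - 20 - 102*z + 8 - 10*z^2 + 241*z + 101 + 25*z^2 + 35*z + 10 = 2*a^3 + a^2*(11*z + 23) + a*(5*z^2 + 91*z + 84) + 15*z^2 + 174*z + 99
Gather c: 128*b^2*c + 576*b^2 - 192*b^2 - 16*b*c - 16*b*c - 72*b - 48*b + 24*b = 384*b^2 - 96*b + c*(128*b^2 - 32*b)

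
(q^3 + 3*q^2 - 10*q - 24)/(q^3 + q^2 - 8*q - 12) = (q + 4)/(q + 2)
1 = 1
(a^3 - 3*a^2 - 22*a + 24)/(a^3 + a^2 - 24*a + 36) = (a^3 - 3*a^2 - 22*a + 24)/(a^3 + a^2 - 24*a + 36)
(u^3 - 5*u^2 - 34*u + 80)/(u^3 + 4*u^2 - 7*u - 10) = (u - 8)/(u + 1)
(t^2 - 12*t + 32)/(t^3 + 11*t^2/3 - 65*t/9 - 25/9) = 9*(t^2 - 12*t + 32)/(9*t^3 + 33*t^2 - 65*t - 25)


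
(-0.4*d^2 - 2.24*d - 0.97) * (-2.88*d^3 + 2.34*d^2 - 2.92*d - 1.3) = 1.152*d^5 + 5.5152*d^4 - 1.28*d^3 + 4.791*d^2 + 5.7444*d + 1.261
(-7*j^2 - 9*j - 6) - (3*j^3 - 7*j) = -3*j^3 - 7*j^2 - 2*j - 6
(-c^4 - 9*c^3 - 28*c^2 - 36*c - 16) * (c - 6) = -c^5 - 3*c^4 + 26*c^3 + 132*c^2 + 200*c + 96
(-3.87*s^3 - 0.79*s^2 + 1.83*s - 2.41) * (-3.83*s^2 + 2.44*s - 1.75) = 14.8221*s^5 - 6.4171*s^4 - 2.164*s^3 + 15.078*s^2 - 9.0829*s + 4.2175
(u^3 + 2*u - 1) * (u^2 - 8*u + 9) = u^5 - 8*u^4 + 11*u^3 - 17*u^2 + 26*u - 9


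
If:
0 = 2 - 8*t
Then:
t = 1/4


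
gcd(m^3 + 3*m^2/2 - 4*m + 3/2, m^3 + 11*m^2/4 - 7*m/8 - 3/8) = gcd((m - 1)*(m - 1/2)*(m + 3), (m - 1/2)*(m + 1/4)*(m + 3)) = m^2 + 5*m/2 - 3/2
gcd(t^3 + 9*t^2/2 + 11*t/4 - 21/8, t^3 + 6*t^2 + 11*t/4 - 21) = t + 7/2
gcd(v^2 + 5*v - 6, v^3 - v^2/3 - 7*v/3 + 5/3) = v - 1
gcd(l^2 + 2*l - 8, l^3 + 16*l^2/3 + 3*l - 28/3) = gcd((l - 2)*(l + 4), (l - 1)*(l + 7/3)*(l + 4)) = l + 4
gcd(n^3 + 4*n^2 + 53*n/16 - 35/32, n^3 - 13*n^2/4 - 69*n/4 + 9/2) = n - 1/4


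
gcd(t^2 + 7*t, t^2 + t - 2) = 1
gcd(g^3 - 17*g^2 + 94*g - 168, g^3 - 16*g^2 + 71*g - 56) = g - 7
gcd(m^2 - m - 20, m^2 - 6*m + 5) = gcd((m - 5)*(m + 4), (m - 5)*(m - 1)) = m - 5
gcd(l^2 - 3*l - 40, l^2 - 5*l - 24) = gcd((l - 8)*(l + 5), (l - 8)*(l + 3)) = l - 8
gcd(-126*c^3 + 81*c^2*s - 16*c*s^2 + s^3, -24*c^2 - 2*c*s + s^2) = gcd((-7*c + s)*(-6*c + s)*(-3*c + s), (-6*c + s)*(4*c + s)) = -6*c + s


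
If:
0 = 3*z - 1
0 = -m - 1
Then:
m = -1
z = 1/3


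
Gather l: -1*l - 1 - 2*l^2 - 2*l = -2*l^2 - 3*l - 1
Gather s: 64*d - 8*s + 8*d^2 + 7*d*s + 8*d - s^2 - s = 8*d^2 + 72*d - s^2 + s*(7*d - 9)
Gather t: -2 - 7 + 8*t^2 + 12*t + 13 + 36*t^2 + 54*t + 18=44*t^2 + 66*t + 22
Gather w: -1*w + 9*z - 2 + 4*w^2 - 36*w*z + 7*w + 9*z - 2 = 4*w^2 + w*(6 - 36*z) + 18*z - 4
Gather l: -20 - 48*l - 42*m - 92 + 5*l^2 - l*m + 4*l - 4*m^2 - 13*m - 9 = 5*l^2 + l*(-m - 44) - 4*m^2 - 55*m - 121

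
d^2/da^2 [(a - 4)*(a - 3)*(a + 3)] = 6*a - 8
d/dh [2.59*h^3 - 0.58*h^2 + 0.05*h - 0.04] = 7.77*h^2 - 1.16*h + 0.05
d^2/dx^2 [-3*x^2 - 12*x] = -6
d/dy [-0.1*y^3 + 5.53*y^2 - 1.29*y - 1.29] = -0.3*y^2 + 11.06*y - 1.29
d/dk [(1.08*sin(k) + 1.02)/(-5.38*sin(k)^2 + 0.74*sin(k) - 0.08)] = (5.8104*sin(k)^2 + 10.9752*sin(k) - 0.8412)*cos(k)/(28.9444*sin(k)^4 - 7.9624*sin(k)^3 + 1.4084*sin(k)^2 - 0.1184*sin(k) + 0.0064)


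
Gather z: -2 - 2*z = -2*z - 2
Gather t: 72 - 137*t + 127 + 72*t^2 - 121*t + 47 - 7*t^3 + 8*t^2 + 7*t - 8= -7*t^3 + 80*t^2 - 251*t + 238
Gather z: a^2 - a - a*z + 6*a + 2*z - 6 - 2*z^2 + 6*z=a^2 + 5*a - 2*z^2 + z*(8 - a) - 6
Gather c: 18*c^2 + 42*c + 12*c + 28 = 18*c^2 + 54*c + 28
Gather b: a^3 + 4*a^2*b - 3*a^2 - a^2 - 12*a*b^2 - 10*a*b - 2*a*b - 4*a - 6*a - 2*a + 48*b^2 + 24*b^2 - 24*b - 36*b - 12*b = a^3 - 4*a^2 - 12*a + b^2*(72 - 12*a) + b*(4*a^2 - 12*a - 72)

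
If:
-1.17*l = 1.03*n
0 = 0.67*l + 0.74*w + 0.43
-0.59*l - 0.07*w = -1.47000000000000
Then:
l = 2.87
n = -3.26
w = -3.18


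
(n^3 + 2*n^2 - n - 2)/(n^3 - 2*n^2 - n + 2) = (n + 2)/(n - 2)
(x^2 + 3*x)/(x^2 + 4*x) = (x + 3)/(x + 4)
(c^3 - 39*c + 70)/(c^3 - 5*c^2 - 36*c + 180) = (c^2 + 5*c - 14)/(c^2 - 36)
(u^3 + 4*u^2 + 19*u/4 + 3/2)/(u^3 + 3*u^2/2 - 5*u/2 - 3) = (4*u^2 + 8*u + 3)/(2*(2*u^2 - u - 3))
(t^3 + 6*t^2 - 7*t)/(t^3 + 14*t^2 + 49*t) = (t - 1)/(t + 7)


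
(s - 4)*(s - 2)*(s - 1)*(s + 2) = s^4 - 5*s^3 + 20*s - 16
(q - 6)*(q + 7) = q^2 + q - 42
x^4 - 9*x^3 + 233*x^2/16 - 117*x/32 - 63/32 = (x - 7)*(x - 3/2)*(x - 3/4)*(x + 1/4)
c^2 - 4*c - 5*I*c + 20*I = (c - 4)*(c - 5*I)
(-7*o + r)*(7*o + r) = -49*o^2 + r^2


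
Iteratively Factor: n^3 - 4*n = (n)*(n^2 - 4) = n*(n - 2)*(n + 2)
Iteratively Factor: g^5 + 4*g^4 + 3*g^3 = (g)*(g^4 + 4*g^3 + 3*g^2) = g*(g + 1)*(g^3 + 3*g^2) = g^2*(g + 1)*(g^2 + 3*g) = g^2*(g + 1)*(g + 3)*(g)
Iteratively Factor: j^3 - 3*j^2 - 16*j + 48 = (j - 3)*(j^2 - 16) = (j - 4)*(j - 3)*(j + 4)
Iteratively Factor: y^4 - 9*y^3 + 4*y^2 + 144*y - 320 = (y - 4)*(y^3 - 5*y^2 - 16*y + 80) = (y - 4)^2*(y^2 - y - 20) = (y - 5)*(y - 4)^2*(y + 4)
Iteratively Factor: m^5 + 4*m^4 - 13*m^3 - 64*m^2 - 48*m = (m + 1)*(m^4 + 3*m^3 - 16*m^2 - 48*m) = (m - 4)*(m + 1)*(m^3 + 7*m^2 + 12*m) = (m - 4)*(m + 1)*(m + 3)*(m^2 + 4*m) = m*(m - 4)*(m + 1)*(m + 3)*(m + 4)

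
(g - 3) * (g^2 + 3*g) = g^3 - 9*g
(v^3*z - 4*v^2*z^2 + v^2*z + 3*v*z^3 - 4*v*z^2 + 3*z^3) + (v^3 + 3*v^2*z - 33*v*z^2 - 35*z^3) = v^3*z + v^3 - 4*v^2*z^2 + 4*v^2*z + 3*v*z^3 - 37*v*z^2 - 32*z^3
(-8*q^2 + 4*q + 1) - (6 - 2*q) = -8*q^2 + 6*q - 5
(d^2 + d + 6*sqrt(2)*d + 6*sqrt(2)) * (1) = d^2 + d + 6*sqrt(2)*d + 6*sqrt(2)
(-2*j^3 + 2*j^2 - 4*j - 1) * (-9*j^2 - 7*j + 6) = 18*j^5 - 4*j^4 + 10*j^3 + 49*j^2 - 17*j - 6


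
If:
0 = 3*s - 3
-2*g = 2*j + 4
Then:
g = -j - 2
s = 1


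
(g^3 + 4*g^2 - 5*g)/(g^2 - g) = g + 5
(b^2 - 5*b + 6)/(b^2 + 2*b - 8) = (b - 3)/(b + 4)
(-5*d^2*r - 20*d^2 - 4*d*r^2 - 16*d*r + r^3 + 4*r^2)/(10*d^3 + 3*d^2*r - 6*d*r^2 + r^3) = (r + 4)/(-2*d + r)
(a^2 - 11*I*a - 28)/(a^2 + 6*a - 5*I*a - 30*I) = (a^2 - 11*I*a - 28)/(a^2 + a*(6 - 5*I) - 30*I)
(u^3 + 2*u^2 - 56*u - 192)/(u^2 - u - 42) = (u^2 - 4*u - 32)/(u - 7)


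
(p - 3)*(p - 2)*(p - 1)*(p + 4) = p^4 - 2*p^3 - 13*p^2 + 38*p - 24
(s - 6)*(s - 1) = s^2 - 7*s + 6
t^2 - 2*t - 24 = (t - 6)*(t + 4)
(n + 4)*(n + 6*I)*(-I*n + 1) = -I*n^3 + 7*n^2 - 4*I*n^2 + 28*n + 6*I*n + 24*I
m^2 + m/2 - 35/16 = (m - 5/4)*(m + 7/4)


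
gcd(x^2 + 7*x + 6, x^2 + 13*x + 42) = x + 6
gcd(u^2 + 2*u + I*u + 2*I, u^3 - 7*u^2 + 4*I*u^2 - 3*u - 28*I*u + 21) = u + I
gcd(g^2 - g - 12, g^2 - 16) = g - 4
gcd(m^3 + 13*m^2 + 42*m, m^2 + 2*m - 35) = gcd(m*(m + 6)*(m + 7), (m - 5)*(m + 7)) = m + 7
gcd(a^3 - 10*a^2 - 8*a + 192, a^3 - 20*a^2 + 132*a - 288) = a^2 - 14*a + 48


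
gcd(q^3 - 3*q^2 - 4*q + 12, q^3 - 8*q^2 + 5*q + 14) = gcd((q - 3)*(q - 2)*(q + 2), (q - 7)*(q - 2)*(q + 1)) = q - 2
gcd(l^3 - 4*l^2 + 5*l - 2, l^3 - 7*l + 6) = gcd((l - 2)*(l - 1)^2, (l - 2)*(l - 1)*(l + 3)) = l^2 - 3*l + 2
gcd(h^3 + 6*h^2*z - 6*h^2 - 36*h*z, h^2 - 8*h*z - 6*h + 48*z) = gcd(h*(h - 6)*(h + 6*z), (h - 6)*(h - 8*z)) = h - 6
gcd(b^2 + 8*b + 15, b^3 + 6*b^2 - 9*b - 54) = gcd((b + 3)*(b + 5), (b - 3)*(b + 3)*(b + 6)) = b + 3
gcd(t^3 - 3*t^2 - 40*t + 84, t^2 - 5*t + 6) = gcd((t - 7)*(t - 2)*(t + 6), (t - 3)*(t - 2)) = t - 2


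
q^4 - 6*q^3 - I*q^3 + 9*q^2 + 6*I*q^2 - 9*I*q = q*(q - 3)^2*(q - I)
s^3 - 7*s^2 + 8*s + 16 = (s - 4)^2*(s + 1)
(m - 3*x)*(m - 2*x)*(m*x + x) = m^3*x - 5*m^2*x^2 + m^2*x + 6*m*x^3 - 5*m*x^2 + 6*x^3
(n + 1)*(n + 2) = n^2 + 3*n + 2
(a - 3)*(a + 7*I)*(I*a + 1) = I*a^3 - 6*a^2 - 3*I*a^2 + 18*a + 7*I*a - 21*I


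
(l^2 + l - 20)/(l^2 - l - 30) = (l - 4)/(l - 6)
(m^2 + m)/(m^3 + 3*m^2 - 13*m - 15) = m/(m^2 + 2*m - 15)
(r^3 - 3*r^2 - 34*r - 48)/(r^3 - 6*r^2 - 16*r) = (r + 3)/r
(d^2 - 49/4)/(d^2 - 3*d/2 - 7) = (d + 7/2)/(d + 2)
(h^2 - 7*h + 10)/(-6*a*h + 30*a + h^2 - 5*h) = (2 - h)/(6*a - h)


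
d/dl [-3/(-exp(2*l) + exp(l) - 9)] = (3 - 6*exp(l))*exp(l)/(exp(2*l) - exp(l) + 9)^2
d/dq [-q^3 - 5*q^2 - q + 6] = -3*q^2 - 10*q - 1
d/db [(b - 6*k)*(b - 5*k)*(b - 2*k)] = 3*b^2 - 26*b*k + 52*k^2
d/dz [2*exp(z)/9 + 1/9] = 2*exp(z)/9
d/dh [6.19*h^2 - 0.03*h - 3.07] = 12.38*h - 0.03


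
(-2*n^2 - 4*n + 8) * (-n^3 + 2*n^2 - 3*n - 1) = 2*n^5 - 10*n^3 + 30*n^2 - 20*n - 8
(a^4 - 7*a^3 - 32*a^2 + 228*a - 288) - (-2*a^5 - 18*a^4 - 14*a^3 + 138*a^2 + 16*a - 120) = 2*a^5 + 19*a^4 + 7*a^3 - 170*a^2 + 212*a - 168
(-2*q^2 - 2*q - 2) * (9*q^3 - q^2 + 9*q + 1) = -18*q^5 - 16*q^4 - 34*q^3 - 18*q^2 - 20*q - 2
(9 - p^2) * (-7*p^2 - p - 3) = 7*p^4 + p^3 - 60*p^2 - 9*p - 27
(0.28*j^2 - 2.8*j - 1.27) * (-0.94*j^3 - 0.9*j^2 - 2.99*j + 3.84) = -0.2632*j^5 + 2.38*j^4 + 2.8766*j^3 + 10.5902*j^2 - 6.9547*j - 4.8768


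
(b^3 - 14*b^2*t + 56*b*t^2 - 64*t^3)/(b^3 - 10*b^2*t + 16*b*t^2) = (b - 4*t)/b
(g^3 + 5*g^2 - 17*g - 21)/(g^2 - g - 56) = (g^2 - 2*g - 3)/(g - 8)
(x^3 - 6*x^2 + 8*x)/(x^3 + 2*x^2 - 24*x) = (x - 2)/(x + 6)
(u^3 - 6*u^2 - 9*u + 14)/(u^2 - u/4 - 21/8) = 8*(-u^3 + 6*u^2 + 9*u - 14)/(-8*u^2 + 2*u + 21)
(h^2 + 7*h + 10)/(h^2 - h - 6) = (h + 5)/(h - 3)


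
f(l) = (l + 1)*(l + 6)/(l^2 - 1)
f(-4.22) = -0.34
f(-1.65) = -1.64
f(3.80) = 3.50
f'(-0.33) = -3.96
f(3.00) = 4.50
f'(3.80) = -0.89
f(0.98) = -349.00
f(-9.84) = 0.35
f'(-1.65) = -1.00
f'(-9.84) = -0.06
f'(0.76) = -121.53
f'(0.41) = -20.11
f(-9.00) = 0.30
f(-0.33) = -4.26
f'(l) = -2*l*(l + 1)*(l + 6)/(l^2 - 1)^2 + (l + 1)/(l^2 - 1) + (l + 6)/(l^2 - 1) = -7/(l^2 - 2*l + 1)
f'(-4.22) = -0.26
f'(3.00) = -1.75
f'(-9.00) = -0.07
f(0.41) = -10.86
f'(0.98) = -17500.00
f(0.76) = -28.17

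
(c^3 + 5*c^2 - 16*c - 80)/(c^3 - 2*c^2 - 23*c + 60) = (c + 4)/(c - 3)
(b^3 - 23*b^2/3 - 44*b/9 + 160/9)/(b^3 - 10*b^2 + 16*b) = (b^2 + b/3 - 20/9)/(b*(b - 2))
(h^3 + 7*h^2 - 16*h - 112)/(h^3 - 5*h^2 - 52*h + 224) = (h + 4)/(h - 8)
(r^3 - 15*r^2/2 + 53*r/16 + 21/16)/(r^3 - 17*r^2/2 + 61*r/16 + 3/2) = (r - 7)/(r - 8)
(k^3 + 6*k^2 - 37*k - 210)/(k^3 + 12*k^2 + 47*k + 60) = (k^2 + k - 42)/(k^2 + 7*k + 12)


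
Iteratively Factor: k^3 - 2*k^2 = (k)*(k^2 - 2*k) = k*(k - 2)*(k)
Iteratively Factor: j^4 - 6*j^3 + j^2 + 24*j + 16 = (j + 1)*(j^3 - 7*j^2 + 8*j + 16) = (j - 4)*(j + 1)*(j^2 - 3*j - 4) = (j - 4)*(j + 1)^2*(j - 4)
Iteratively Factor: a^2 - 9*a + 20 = (a - 4)*(a - 5)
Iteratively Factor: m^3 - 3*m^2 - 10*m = (m - 5)*(m^2 + 2*m) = m*(m - 5)*(m + 2)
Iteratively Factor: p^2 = (p)*(p)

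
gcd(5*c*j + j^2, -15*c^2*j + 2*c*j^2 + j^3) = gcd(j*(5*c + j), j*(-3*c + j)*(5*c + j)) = 5*c*j + j^2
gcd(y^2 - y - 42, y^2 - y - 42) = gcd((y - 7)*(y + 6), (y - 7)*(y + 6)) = y^2 - y - 42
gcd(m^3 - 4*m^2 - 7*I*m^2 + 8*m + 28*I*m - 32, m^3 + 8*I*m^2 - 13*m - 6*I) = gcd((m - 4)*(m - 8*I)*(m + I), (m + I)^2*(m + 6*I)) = m + I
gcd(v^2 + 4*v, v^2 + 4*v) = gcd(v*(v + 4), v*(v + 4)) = v^2 + 4*v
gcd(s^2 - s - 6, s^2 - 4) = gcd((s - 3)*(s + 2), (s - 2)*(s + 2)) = s + 2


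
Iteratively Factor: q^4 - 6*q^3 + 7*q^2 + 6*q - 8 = (q - 1)*(q^3 - 5*q^2 + 2*q + 8) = (q - 2)*(q - 1)*(q^2 - 3*q - 4) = (q - 4)*(q - 2)*(q - 1)*(q + 1)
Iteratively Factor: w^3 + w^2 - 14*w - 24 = (w + 2)*(w^2 - w - 12) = (w - 4)*(w + 2)*(w + 3)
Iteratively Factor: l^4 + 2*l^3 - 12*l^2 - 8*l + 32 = (l - 2)*(l^3 + 4*l^2 - 4*l - 16) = (l - 2)*(l + 4)*(l^2 - 4) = (l - 2)*(l + 2)*(l + 4)*(l - 2)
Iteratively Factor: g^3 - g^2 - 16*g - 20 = (g + 2)*(g^2 - 3*g - 10) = (g + 2)^2*(g - 5)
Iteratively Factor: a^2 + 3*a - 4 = (a - 1)*(a + 4)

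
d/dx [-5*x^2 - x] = -10*x - 1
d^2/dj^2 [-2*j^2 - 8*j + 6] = -4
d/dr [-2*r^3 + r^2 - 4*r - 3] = -6*r^2 + 2*r - 4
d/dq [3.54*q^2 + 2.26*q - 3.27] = 7.08*q + 2.26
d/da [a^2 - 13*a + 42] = 2*a - 13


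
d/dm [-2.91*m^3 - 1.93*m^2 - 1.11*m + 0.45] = -8.73*m^2 - 3.86*m - 1.11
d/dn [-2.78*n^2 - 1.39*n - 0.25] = -5.56*n - 1.39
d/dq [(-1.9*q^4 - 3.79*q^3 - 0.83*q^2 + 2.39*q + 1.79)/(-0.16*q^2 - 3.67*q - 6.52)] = (0.608*q^5 + 21.5254*q^4 + 77.3706*q^3 + 77.5609*q^2 + 11.396*q - 9.0135)/(0.0256*q^4 + 1.1744*q^3 + 15.5553*q^2 + 47.8568*q + 42.5104)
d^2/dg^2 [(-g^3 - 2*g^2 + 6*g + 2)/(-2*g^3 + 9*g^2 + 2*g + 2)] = 4*(13*g^6 - 30*g^5 + 162*g^4 - 108*g^3 - 351*g^2 + 102*g + 30)/(8*g^9 - 108*g^8 + 462*g^7 - 537*g^6 - 246*g^5 - 546*g^4 - 200*g^3 - 132*g^2 - 24*g - 8)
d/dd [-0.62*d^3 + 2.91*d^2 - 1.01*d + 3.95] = -1.86*d^2 + 5.82*d - 1.01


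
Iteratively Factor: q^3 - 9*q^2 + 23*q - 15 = (q - 3)*(q^2 - 6*q + 5) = (q - 3)*(q - 1)*(q - 5)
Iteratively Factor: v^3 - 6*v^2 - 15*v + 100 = (v + 4)*(v^2 - 10*v + 25) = (v - 5)*(v + 4)*(v - 5)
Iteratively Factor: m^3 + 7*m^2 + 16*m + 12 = (m + 3)*(m^2 + 4*m + 4) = (m + 2)*(m + 3)*(m + 2)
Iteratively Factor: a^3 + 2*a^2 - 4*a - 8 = (a - 2)*(a^2 + 4*a + 4) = (a - 2)*(a + 2)*(a + 2)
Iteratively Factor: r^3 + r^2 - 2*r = (r + 2)*(r^2 - r) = r*(r + 2)*(r - 1)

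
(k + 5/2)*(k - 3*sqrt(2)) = k^2 - 3*sqrt(2)*k + 5*k/2 - 15*sqrt(2)/2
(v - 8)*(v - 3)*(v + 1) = v^3 - 10*v^2 + 13*v + 24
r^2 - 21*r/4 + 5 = (r - 4)*(r - 5/4)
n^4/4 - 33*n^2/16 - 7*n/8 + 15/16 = (n/4 + 1/4)*(n - 3)*(n - 1/2)*(n + 5/2)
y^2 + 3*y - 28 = (y - 4)*(y + 7)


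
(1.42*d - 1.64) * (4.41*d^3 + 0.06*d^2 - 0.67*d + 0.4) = 6.2622*d^4 - 7.1472*d^3 - 1.0498*d^2 + 1.6668*d - 0.656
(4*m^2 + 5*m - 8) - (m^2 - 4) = 3*m^2 + 5*m - 4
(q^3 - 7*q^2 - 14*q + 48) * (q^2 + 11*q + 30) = q^5 + 4*q^4 - 61*q^3 - 316*q^2 + 108*q + 1440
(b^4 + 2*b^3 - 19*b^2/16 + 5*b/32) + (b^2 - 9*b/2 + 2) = b^4 + 2*b^3 - 3*b^2/16 - 139*b/32 + 2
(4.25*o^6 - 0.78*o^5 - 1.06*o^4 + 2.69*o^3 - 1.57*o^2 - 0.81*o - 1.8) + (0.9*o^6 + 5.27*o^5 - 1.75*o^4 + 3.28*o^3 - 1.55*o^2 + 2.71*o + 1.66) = 5.15*o^6 + 4.49*o^5 - 2.81*o^4 + 5.97*o^3 - 3.12*o^2 + 1.9*o - 0.14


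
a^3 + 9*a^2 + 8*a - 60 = (a - 2)*(a + 5)*(a + 6)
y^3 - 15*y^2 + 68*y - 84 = (y - 7)*(y - 6)*(y - 2)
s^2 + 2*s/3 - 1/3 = (s - 1/3)*(s + 1)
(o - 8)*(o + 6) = o^2 - 2*o - 48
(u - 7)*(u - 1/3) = u^2 - 22*u/3 + 7/3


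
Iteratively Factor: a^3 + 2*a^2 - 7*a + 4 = (a - 1)*(a^2 + 3*a - 4) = (a - 1)^2*(a + 4)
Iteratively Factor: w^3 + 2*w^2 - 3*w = (w + 3)*(w^2 - w) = (w - 1)*(w + 3)*(w)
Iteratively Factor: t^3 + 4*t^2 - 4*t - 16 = (t - 2)*(t^2 + 6*t + 8) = (t - 2)*(t + 4)*(t + 2)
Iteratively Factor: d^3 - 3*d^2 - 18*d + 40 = (d + 4)*(d^2 - 7*d + 10) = (d - 2)*(d + 4)*(d - 5)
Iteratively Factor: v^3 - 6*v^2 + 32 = (v - 4)*(v^2 - 2*v - 8) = (v - 4)*(v + 2)*(v - 4)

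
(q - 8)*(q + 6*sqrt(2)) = q^2 - 8*q + 6*sqrt(2)*q - 48*sqrt(2)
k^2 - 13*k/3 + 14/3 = (k - 7/3)*(k - 2)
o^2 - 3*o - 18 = (o - 6)*(o + 3)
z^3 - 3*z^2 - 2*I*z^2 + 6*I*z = z*(z - 3)*(z - 2*I)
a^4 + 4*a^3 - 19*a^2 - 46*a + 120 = (a - 3)*(a - 2)*(a + 4)*(a + 5)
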